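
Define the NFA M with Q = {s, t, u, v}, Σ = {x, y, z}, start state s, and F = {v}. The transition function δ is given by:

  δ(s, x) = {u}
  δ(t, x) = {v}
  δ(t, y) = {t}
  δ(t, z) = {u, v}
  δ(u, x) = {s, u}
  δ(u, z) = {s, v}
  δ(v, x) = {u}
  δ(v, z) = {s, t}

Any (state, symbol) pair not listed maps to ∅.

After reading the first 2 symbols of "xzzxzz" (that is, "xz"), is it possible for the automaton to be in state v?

Start in {s}.
Read 'x': {s} → {u}.
Read 'z': {u} → {s, v}.
State v is in {s, v}.

Yes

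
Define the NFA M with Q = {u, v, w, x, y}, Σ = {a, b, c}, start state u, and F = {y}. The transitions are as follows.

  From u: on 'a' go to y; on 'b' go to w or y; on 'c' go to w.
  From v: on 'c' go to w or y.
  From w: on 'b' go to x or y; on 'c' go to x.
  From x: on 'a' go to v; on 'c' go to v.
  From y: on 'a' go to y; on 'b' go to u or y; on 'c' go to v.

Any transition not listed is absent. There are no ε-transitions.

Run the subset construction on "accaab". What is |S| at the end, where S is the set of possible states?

2

Start in {u}.
Read 'a': {u} → {y}.
Read 'c': {y} → {v}.
Read 'c': {v} → {w, y}.
Read 'a': {w, y} → {y}.
Read 'a': {y} → {y}.
Read 'b': {y} → {u, y}.
That set has 2 states.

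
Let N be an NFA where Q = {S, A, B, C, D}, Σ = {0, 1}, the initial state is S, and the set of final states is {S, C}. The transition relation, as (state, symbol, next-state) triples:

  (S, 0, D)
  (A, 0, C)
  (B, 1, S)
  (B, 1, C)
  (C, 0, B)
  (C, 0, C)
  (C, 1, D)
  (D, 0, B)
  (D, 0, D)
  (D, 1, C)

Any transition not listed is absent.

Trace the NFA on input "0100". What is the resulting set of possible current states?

Start in {S}.
Read '0': S→{D}; now {D}.
Read '1': D→{C}; now {C}.
Read '0': C→{B, C}; now {B, C}.
Read '0': B→∅, C→{B, C}; now {B, C}.

{B, C}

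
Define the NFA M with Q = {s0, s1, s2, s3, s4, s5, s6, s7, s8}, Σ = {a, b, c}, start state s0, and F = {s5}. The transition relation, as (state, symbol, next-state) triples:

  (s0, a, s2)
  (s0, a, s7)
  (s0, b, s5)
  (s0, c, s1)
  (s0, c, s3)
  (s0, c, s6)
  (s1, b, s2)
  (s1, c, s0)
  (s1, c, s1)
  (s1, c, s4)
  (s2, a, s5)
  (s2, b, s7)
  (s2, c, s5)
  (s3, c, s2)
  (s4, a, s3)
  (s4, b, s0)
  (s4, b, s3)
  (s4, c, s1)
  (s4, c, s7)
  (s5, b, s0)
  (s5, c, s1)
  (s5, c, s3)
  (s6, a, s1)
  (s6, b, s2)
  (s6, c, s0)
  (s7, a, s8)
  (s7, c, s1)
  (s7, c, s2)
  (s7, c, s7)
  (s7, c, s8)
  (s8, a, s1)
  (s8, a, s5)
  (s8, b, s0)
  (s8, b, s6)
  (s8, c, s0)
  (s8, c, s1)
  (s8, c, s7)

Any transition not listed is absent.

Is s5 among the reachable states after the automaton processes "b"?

Yes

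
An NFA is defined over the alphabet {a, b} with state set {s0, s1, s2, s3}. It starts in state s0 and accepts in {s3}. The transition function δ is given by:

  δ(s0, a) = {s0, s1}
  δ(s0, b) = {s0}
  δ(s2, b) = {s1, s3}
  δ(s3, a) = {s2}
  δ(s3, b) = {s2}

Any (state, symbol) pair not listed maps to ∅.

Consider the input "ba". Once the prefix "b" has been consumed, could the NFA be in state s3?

No

Start in {s0}.
Read 'b': s0→{s0}; now {s0}.
State s3 is not in {s0}.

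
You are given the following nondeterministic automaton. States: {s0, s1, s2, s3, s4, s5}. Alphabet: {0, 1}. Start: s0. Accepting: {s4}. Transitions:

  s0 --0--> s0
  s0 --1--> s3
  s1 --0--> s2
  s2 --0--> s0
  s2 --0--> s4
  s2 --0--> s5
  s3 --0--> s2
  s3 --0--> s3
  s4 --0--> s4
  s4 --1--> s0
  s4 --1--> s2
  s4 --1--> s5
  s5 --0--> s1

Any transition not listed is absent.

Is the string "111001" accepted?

No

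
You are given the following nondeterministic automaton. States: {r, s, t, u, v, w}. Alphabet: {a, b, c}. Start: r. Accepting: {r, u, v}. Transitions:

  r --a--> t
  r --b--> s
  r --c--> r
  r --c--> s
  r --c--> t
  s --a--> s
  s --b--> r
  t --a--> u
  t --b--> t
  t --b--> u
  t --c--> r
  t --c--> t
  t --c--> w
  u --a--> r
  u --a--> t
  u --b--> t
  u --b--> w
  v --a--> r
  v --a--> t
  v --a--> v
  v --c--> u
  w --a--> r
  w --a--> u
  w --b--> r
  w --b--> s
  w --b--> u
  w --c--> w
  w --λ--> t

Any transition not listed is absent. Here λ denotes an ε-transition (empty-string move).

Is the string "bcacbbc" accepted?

Start in {r}.
Read 'b': r→{s}; now {s}.
Read 'c': s→∅; now ∅.
The set is empty and remains empty for the remaining 5 symbols.
The final set ∅ contains no accepting state.

No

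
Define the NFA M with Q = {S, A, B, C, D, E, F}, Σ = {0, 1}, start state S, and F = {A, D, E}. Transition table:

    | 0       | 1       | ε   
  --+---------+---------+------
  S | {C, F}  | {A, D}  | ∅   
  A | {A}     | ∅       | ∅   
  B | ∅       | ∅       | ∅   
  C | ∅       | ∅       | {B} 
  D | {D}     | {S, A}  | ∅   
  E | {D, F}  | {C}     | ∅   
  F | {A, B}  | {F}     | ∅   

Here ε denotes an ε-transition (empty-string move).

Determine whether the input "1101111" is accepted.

No

Start in {S}.
Read '1': S→{A, D}; now {A, D}.
Read '1': A→∅, D→{S, A}; now {S, A}.
Read '0': S→{C, F}, A→{A}; union {A, C, F}; ε-closure = {A, B, C, F}.
Read '1': A→∅, B→∅, C→∅, F→{F}; now {F}.
Read '1': F→{F}; now {F}.
Read '1': F→{F}; now {F}.
Read '1': F→{F}; now {F}.
The final set {F} contains no accepting state.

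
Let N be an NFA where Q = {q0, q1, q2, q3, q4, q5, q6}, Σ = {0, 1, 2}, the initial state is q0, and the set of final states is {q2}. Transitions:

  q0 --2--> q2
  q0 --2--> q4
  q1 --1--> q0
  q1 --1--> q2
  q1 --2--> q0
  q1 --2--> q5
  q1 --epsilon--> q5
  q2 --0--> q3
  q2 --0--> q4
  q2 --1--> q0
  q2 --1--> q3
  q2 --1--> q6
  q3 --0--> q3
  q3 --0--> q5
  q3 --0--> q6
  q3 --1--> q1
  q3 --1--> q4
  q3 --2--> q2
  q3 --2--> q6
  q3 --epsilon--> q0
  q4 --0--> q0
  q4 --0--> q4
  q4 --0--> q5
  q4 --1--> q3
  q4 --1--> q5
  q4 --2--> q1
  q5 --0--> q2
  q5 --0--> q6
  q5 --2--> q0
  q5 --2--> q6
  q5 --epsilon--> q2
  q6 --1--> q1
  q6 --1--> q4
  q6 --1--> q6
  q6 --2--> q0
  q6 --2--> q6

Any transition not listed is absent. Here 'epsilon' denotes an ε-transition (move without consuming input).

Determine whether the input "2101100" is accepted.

Start in {q0}.
Read '2': {q0} → {q2, q4}.
Read '1': {q2, q4} → {q0, q2, q3, q5, q6}.
Read '0': {q0, q2, q3, q5, q6} → {q0, q2, q3, q4, q5, q6}.
Read '1': {q0, q2, q3, q4, q5, q6} → {q0, q1, q2, q3, q4, q5, q6}.
Read '1': {q0, q1, q2, q3, q4, q5, q6} → {q0, q1, q2, q3, q4, q5, q6}.
Read '0': {q0, q1, q2, q3, q4, q5, q6} → {q0, q2, q3, q4, q5, q6}.
Read '0': {q0, q2, q3, q4, q5, q6} → {q0, q2, q3, q4, q5, q6}.
The final set {q0, q2, q3, q4, q5, q6} contains the accepting state q2.

Yes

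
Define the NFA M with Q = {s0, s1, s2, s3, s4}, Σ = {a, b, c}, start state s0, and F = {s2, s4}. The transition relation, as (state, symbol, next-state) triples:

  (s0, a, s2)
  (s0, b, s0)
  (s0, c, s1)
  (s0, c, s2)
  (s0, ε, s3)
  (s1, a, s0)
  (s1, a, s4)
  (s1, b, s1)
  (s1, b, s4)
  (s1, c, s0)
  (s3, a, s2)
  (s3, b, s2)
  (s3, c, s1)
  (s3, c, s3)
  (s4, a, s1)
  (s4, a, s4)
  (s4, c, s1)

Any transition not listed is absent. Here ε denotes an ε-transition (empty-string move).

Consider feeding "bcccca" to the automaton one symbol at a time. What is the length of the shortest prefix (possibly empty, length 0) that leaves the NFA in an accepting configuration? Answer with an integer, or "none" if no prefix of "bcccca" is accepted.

1

Start: ε-closure({s0}) = {s0, s3}.
Read 'b': s0→{s0}, s3→{s2}; union {s0, s2}; ε-closure = {s0, s2, s3}.
None of the earlier sets intersect F, but {s0, s2, s3} does.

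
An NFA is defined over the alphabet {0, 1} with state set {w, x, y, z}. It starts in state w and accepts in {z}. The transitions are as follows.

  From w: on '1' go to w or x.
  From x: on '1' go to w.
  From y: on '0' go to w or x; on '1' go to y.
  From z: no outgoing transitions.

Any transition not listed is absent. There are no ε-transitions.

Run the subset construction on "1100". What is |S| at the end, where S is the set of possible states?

Start in {w}.
Read '1': {w} → {w, x}.
Read '1': {w, x} → {w, x}.
Read '0': {w, x} → ∅.
The set is empty and remains empty for the remaining 1 symbol.
That set has 0 states.

0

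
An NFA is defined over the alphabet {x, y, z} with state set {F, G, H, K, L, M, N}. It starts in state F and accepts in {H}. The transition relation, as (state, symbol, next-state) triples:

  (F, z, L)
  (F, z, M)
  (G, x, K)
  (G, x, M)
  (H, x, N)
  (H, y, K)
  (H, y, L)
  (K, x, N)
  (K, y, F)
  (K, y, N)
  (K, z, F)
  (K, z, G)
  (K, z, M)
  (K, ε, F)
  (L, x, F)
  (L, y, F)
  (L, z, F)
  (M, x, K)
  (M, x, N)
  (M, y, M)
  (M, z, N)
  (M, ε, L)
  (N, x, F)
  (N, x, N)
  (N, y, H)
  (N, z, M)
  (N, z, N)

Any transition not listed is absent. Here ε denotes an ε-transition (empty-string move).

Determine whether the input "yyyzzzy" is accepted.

No

Start in {F}.
Read 'y': F→∅; now ∅.
The set is empty and remains empty for the remaining 6 symbols.
The final set ∅ contains no accepting state.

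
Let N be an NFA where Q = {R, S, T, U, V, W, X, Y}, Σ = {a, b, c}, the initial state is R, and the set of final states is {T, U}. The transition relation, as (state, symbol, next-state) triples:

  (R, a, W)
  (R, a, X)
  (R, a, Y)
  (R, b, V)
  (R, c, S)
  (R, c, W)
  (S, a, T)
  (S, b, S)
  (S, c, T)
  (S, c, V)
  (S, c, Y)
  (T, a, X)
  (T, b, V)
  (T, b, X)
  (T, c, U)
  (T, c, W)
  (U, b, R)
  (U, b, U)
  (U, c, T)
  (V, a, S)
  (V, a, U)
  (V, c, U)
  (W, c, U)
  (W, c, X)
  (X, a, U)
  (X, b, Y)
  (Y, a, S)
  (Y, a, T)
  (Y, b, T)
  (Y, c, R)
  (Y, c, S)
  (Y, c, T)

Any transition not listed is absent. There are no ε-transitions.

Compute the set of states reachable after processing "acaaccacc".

{S, T, U, V, W, X, Y}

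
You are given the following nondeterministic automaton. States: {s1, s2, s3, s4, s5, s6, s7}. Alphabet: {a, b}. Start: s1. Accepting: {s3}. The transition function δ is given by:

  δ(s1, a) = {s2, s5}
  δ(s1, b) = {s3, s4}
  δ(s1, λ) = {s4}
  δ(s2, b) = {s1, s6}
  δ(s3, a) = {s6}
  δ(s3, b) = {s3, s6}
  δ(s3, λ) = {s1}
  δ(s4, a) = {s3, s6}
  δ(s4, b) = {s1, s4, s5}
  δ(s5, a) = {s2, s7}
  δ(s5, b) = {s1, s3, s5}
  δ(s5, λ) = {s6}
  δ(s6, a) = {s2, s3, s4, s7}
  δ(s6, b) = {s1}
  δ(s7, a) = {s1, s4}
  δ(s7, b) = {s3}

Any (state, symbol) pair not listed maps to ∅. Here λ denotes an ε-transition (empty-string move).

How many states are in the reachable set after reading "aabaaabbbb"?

5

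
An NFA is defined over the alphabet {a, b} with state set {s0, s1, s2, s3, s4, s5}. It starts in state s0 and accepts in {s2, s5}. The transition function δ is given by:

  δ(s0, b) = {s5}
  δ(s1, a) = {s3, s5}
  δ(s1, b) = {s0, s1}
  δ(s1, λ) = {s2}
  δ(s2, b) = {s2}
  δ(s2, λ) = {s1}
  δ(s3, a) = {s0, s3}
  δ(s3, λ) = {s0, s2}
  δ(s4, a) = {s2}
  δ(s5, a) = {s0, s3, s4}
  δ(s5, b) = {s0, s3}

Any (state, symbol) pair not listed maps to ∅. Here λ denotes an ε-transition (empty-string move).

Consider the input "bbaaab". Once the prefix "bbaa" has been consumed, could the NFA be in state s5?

Yes

Start in {s0}.
Read 'b': s0→{s5}; now {s5}.
Read 'b': s5→{s0, s3}; union {s0, s3}; ε-closure = {s0, s1, s2, s3}.
Read 'a': s0→∅, s1→{s3, s5}, s2→∅, s3→{s0, s3}; union {s0, s3, s5}; ε-closure = {s0, s1, s2, s3, s5}.
Read 'a': s0→∅, s1→{s3, s5}, s2→∅, s3→{s0, s3}, s5→{s0, s3, s4}; union {s0, s3, s4, s5}; ε-closure = {s0, s1, s2, s3, s4, s5}.
State s5 is in {s0, s1, s2, s3, s4, s5}.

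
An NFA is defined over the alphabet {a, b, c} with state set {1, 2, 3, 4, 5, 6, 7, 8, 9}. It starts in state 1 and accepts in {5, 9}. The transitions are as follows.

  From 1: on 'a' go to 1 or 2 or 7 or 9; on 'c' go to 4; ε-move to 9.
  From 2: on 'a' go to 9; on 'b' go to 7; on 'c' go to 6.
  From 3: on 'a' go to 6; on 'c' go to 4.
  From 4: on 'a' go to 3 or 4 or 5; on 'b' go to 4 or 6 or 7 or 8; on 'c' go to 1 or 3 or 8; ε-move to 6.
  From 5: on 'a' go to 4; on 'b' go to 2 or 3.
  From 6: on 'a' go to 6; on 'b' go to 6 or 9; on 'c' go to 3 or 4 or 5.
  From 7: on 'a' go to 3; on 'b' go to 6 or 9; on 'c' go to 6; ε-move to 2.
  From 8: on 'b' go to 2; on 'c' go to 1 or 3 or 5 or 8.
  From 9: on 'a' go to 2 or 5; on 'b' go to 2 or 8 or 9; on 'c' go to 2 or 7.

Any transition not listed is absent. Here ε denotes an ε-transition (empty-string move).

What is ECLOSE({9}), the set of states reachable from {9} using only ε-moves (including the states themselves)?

Begin with {9}.
No ε-moves leave this set, so the closure equals the set itself.

{9}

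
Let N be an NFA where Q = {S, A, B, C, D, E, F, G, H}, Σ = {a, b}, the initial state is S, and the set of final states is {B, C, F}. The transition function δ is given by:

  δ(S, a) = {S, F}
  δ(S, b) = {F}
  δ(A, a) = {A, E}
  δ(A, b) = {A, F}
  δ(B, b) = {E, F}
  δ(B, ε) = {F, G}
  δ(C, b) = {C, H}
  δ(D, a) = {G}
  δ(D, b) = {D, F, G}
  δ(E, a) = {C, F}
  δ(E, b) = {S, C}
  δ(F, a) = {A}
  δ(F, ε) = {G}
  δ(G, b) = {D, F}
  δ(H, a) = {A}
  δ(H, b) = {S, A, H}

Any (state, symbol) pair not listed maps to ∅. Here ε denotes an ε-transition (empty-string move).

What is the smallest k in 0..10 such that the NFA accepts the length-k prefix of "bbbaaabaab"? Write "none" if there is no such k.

1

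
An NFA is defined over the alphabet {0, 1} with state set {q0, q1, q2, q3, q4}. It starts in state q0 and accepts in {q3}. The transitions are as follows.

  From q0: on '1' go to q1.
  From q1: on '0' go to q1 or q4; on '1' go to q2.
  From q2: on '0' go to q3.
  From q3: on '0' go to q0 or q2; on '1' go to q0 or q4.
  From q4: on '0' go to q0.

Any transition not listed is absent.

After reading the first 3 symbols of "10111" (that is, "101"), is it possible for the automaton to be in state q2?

Yes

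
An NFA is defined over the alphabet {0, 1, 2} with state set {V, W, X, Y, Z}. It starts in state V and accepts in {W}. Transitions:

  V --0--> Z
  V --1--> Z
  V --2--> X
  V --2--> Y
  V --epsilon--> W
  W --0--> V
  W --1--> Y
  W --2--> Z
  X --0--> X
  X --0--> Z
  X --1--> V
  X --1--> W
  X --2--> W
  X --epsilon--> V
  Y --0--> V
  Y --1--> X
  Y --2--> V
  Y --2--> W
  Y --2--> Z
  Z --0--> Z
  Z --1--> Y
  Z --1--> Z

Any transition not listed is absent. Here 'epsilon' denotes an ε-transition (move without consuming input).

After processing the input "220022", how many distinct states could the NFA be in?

5

Start: ε-closure({V}) = {V, W}.
Read '2': {V, W} → {V, W, X, Y, Z}.
Read '2': {V, W, X, Y, Z} → {V, W, X, Y, Z}.
Read '0': {V, W, X, Y, Z} → {V, W, X, Z}.
Read '0': {V, W, X, Z} → {V, W, X, Z}.
Read '2': {V, W, X, Z} → {V, W, X, Y, Z}.
Read '2': {V, W, X, Y, Z} → {V, W, X, Y, Z}.
That set has 5 states.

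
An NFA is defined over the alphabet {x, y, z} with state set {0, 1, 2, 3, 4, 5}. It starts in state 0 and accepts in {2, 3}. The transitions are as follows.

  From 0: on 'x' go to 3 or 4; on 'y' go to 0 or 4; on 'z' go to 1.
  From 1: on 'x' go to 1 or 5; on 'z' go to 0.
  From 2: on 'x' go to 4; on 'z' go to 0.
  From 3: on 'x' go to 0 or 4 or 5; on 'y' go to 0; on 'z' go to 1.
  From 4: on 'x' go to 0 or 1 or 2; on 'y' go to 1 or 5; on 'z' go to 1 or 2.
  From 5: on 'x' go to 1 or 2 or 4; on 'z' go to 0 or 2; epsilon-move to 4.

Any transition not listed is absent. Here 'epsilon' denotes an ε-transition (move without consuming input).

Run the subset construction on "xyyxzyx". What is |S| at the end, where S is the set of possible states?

Start in {0}.
Read 'x': 0→{3, 4}; now {3, 4}.
Read 'y': 3→{0}, 4→{1, 5}; union {0, 1, 5}; ε-closure = {0, 1, 4, 5}.
Read 'y': 0→{0, 4}, 1→∅, 4→{1, 5}, 5→∅; now {0, 1, 4, 5}.
Read 'x': 0→{3, 4}, 1→{1, 5}, 4→{0, 1, 2}, 5→{1, 2, 4}; now {0, 1, 2, 3, 4, 5}.
Read 'z': 0→{1}, 1→{0}, 2→{0}, 3→{1}, 4→{1, 2}, 5→{0, 2}; now {0, 1, 2}.
Read 'y': 0→{0, 4}, 1→∅, 2→∅; now {0, 4}.
Read 'x': 0→{3, 4}, 4→{0, 1, 2}; now {0, 1, 2, 3, 4}.
That set has 5 states.

5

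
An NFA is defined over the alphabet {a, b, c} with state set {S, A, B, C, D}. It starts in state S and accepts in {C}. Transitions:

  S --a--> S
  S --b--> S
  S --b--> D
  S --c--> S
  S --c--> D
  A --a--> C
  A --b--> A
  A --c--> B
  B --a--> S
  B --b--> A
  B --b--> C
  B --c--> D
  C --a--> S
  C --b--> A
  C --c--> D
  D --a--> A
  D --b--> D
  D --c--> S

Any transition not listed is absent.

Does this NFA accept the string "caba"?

Yes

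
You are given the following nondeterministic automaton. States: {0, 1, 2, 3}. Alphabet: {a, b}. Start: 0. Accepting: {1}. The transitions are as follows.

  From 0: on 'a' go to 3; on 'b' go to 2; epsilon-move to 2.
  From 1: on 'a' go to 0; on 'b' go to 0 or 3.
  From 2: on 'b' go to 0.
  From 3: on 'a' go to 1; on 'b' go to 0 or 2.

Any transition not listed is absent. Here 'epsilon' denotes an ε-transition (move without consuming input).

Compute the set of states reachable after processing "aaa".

{0, 2}

Start: ε-closure({0}) = {0, 2}.
Read 'a': 0→{3}, 2→∅; now {3}.
Read 'a': 3→{1}; now {1}.
Read 'a': 1→{0}; union {0}; ε-closure = {0, 2}.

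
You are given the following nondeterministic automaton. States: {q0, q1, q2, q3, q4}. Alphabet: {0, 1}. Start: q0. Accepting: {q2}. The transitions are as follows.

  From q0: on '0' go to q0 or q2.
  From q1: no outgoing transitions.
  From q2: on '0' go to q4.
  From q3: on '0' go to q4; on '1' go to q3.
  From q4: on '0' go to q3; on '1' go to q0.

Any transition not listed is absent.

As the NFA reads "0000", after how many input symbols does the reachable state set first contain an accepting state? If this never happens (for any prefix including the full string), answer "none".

1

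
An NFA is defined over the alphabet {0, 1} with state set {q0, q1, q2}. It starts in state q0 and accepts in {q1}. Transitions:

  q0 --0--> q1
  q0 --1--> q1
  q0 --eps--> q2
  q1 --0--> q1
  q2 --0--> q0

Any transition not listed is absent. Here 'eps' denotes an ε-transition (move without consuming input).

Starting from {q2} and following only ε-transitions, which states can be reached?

{q2}

Begin with {q2}.
No ε-moves leave this set, so the closure equals the set itself.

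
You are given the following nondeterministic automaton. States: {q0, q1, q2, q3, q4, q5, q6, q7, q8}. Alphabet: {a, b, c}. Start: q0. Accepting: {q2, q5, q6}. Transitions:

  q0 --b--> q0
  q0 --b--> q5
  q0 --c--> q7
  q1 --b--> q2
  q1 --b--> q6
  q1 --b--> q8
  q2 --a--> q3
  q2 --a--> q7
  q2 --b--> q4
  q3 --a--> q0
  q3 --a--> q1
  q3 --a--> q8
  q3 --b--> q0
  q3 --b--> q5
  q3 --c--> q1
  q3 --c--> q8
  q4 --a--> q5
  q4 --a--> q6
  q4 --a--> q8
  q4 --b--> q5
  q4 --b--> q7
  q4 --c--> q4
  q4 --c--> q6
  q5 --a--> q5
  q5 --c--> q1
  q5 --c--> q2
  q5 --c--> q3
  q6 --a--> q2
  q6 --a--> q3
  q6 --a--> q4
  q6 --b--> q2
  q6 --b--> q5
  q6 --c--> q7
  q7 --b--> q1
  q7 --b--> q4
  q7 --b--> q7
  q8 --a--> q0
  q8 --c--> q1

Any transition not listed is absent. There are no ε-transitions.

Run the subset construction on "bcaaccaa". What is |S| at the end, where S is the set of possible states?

0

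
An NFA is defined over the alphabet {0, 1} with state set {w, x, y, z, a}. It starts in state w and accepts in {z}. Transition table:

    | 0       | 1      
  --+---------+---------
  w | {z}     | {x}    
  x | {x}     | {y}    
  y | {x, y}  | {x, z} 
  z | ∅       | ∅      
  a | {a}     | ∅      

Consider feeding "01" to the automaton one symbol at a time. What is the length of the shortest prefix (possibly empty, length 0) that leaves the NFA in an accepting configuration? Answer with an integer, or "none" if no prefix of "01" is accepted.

Start in {w}.
Read '0': w→{z}; now {z}.
None of the earlier sets intersect F, but {z} does.

1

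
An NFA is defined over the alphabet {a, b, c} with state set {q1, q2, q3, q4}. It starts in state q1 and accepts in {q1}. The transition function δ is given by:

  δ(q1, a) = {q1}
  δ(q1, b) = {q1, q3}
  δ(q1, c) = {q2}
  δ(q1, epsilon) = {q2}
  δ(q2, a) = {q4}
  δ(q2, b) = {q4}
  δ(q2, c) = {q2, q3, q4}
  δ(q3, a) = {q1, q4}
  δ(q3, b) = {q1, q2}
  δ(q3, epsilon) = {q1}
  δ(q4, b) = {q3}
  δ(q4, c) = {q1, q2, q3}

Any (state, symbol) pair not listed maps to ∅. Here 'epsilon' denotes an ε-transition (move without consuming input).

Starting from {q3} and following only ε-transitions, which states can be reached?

{q1, q2, q3}

Begin with {q3}.
ε-move q3 → q1; add q1.
ε-move q1 → q2; add q2.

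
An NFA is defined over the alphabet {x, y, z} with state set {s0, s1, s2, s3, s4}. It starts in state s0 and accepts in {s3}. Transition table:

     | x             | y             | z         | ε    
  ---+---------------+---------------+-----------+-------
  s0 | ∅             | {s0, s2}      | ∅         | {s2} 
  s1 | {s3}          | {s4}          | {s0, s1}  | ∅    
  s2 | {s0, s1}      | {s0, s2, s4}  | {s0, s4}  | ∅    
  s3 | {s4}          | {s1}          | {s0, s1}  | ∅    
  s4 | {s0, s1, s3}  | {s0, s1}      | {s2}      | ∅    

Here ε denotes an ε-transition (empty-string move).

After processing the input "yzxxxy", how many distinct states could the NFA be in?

4

Start: ε-closure({s0}) = {s0, s2}.
Read 'y': s0→{s0, s2}, s2→{s0, s2, s4}; now {s0, s2, s4}.
Read 'z': s0→∅, s2→{s0, s4}, s4→{s2}; now {s0, s2, s4}.
Read 'x': s0→∅, s2→{s0, s1}, s4→{s0, s1, s3}; union {s0, s1, s3}; ε-closure = {s0, s1, s2, s3}.
Read 'x': s0→∅, s1→{s3}, s2→{s0, s1}, s3→{s4}; union {s0, s1, s3, s4}; ε-closure = {s0, s1, s2, s3, s4}.
Read 'x': s0→∅, s1→{s3}, s2→{s0, s1}, s3→{s4}, s4→{s0, s1, s3}; union {s0, s1, s3, s4}; ε-closure = {s0, s1, s2, s3, s4}.
Read 'y': s0→{s0, s2}, s1→{s4}, s2→{s0, s2, s4}, s3→{s1}, s4→{s0, s1}; now {s0, s1, s2, s4}.
That set has 4 states.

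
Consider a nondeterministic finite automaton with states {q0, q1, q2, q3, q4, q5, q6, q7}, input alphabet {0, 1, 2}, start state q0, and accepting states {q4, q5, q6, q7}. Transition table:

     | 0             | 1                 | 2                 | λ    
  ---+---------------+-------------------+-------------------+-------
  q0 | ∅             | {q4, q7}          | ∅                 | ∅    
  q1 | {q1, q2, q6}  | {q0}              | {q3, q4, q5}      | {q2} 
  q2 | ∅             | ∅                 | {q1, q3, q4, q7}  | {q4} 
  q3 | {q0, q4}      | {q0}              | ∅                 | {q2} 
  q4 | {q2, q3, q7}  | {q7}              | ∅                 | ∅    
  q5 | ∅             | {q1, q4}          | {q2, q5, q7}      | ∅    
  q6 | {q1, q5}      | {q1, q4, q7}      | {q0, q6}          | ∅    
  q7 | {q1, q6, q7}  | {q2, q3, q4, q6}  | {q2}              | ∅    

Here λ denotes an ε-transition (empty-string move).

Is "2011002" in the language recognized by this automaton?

No

Start in {q0}.
Read '2': {q0} → ∅.
The set is empty and remains empty for the remaining 6 symbols.
The final set ∅ contains no accepting state.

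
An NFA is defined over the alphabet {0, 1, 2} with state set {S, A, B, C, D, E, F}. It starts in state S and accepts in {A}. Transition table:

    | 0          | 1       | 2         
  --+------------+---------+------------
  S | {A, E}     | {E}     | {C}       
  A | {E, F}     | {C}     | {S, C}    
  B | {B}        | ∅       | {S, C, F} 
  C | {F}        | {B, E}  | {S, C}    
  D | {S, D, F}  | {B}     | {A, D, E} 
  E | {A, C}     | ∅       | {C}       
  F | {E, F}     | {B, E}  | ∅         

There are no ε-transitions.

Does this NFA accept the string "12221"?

No

Start in {S}.
Read '1': {S} → {E}.
Read '2': {E} → {C}.
Read '2': {C} → {S, C}.
Read '2': {S, C} → {S, C}.
Read '1': {S, C} → {B, E}.
The final set {B, E} contains no accepting state.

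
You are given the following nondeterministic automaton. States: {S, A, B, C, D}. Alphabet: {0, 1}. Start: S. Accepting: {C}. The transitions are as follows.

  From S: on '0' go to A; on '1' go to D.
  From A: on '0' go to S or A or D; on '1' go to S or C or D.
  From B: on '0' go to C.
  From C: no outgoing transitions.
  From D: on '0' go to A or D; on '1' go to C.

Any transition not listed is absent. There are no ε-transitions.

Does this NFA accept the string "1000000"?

No

Start in {S}.
Read '1': {S} → {D}.
Read '0': {D} → {A, D}.
Read '0': {A, D} → {S, A, D}.
Read '0': {S, A, D} → {S, A, D}.
Read '0': {S, A, D} → {S, A, D}.
Read '0': {S, A, D} → {S, A, D}.
Read '0': {S, A, D} → {S, A, D}.
The final set {S, A, D} contains no accepting state.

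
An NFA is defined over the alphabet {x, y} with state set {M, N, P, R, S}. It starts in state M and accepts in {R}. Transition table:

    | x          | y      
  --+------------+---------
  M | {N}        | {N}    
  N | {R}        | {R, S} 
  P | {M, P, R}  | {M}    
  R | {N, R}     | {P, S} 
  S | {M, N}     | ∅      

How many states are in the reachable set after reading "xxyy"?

1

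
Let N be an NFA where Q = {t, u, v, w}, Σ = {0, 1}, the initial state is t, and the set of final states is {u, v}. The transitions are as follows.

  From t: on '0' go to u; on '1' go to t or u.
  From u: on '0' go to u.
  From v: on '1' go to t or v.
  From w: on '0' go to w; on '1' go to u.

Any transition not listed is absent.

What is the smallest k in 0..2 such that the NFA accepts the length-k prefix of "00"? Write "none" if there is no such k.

Start in {t}.
Read '0': t→{u}; now {u}.
None of the earlier sets intersect F, but {u} does.

1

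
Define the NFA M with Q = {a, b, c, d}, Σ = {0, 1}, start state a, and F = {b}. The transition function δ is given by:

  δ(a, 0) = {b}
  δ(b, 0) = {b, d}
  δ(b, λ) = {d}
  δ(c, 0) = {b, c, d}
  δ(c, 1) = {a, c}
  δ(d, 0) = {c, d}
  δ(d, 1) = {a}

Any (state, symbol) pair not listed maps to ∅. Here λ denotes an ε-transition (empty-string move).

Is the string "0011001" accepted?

No

Start in {a}.
Read '0': {a} → {b, d}.
Read '0': {b, d} → {b, c, d}.
Read '1': {b, c, d} → {a, c}.
Read '1': {a, c} → {a, c}.
Read '0': {a, c} → {b, c, d}.
Read '0': {b, c, d} → {b, c, d}.
Read '1': {b, c, d} → {a, c}.
The final set {a, c} contains no accepting state.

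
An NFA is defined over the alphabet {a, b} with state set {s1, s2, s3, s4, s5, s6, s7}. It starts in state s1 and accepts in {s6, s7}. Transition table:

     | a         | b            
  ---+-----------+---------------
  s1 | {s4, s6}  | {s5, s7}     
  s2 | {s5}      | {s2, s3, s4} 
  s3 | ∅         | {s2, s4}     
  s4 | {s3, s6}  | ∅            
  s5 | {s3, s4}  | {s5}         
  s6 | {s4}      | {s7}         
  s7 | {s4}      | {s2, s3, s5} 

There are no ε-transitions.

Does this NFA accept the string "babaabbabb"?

Start in {s1}.
Read 'b': s1→{s5, s7}; now {s5, s7}.
Read 'a': s5→{s3, s4}, s7→{s4}; now {s3, s4}.
Read 'b': s3→{s2, s4}, s4→∅; now {s2, s4}.
Read 'a': s2→{s5}, s4→{s3, s6}; now {s3, s5, s6}.
Read 'a': s3→∅, s5→{s3, s4}, s6→{s4}; now {s3, s4}.
Read 'b': s3→{s2, s4}, s4→∅; now {s2, s4}.
Read 'b': s2→{s2, s3, s4}, s4→∅; now {s2, s3, s4}.
Read 'a': s2→{s5}, s3→∅, s4→{s3, s6}; now {s3, s5, s6}.
Read 'b': s3→{s2, s4}, s5→{s5}, s6→{s7}; now {s2, s4, s5, s7}.
Read 'b': s2→{s2, s3, s4}, s4→∅, s5→{s5}, s7→{s2, s3, s5}; now {s2, s3, s4, s5}.
The final set {s2, s3, s4, s5} contains no accepting state.

No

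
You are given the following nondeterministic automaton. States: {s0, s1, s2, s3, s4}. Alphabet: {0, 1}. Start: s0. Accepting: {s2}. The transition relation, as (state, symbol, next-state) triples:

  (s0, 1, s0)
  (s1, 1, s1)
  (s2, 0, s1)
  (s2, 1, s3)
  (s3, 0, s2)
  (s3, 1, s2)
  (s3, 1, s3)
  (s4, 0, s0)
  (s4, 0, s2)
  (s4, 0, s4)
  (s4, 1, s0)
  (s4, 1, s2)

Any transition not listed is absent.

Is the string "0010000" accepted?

No

Start in {s0}.
Read '0': s0→∅; now ∅.
The set is empty and remains empty for the remaining 6 symbols.
The final set ∅ contains no accepting state.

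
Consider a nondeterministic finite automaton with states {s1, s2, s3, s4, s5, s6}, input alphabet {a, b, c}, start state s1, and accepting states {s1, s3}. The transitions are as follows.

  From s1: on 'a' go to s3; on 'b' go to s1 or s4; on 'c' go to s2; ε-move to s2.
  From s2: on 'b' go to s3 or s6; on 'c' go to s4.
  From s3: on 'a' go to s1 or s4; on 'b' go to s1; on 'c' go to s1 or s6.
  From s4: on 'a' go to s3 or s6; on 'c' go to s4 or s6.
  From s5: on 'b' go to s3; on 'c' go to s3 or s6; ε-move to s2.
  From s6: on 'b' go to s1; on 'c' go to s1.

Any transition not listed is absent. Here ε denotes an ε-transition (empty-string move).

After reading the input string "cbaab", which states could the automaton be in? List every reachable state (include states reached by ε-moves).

{s1, s2}

Start: ε-closure({s1}) = {s1, s2}.
Read 'c': s1→{s2}, s2→{s4}; now {s2, s4}.
Read 'b': s2→{s3, s6}, s4→∅; now {s3, s6}.
Read 'a': s3→{s1, s4}, s6→∅; union {s1, s4}; ε-closure = {s1, s2, s4}.
Read 'a': s1→{s3}, s2→∅, s4→{s3, s6}; now {s3, s6}.
Read 'b': s3→{s1}, s6→{s1}; union {s1}; ε-closure = {s1, s2}.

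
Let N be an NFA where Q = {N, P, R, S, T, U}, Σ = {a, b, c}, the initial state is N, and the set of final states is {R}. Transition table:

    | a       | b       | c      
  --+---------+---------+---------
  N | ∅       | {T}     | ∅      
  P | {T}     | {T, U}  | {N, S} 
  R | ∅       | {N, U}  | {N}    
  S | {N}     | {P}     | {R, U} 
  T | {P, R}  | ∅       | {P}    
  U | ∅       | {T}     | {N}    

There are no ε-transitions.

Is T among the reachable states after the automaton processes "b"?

Start in {N}.
Read 'b': {N} → {T}.
State T is in {T}.

Yes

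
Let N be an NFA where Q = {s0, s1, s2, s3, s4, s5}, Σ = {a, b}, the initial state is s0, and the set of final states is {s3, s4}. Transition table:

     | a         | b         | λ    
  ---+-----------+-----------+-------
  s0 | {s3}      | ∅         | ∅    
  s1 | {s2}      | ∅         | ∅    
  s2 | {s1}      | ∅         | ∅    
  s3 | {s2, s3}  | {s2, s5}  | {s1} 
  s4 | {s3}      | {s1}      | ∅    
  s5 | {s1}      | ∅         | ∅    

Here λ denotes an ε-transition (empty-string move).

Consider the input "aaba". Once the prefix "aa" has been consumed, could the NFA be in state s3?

Yes

Start in {s0}.
Read 'a': {s0} → {s1, s3}.
Read 'a': {s1, s3} → {s1, s2, s3}.
State s3 is in {s1, s2, s3}.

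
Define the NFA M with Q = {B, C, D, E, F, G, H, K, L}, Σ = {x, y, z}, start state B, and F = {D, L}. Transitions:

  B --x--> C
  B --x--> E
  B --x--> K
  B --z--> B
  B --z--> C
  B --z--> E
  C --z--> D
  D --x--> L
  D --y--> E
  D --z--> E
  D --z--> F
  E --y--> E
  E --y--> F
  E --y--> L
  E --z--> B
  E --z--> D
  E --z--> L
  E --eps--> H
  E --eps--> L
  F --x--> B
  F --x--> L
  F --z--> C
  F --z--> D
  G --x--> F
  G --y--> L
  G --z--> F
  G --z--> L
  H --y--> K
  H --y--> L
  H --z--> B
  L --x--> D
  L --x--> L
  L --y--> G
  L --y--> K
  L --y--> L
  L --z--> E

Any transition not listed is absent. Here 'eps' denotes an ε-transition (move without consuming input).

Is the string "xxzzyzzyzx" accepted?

Start in {B}.
Read 'x': B→{C, E, K}; union {C, E, K}; ε-closure = {C, E, H, K, L}.
Read 'x': C→∅, E→∅, H→∅, K→∅, L→{D, L}; now {D, L}.
Read 'z': D→{E, F}, L→{E}; union {E, F}; ε-closure = {E, F, H, L}.
Read 'z': E→{B, D, L}, F→{C, D}, H→{B}, L→{E}; union {B, C, D, E, L}; ε-closure = {B, C, D, E, H, L}.
Read 'y': B→∅, C→∅, D→{E}, E→{E, F, L}, H→{K, L}, L→{G, K, L}; union {E, F, G, K, L}; ε-closure = {E, F, G, H, K, L}.
Read 'z': E→{B, D, L}, F→{C, D}, G→{F, L}, H→{B}, K→∅, L→{E}; union {B, C, D, E, F, L}; ε-closure = {B, C, D, E, F, H, L}.
Read 'z': B→{B, C, E}, C→{D}, D→{E, F}, E→{B, D, L}, F→{C, D}, H→{B}, L→{E}; union {B, C, D, E, F, L}; ε-closure = {B, C, D, E, F, H, L}.
Read 'y': B→∅, C→∅, D→{E}, E→{E, F, L}, F→∅, H→{K, L}, L→{G, K, L}; union {E, F, G, K, L}; ε-closure = {E, F, G, H, K, L}.
Read 'z': E→{B, D, L}, F→{C, D}, G→{F, L}, H→{B}, K→∅, L→{E}; union {B, C, D, E, F, L}; ε-closure = {B, C, D, E, F, H, L}.
Read 'x': B→{C, E, K}, C→∅, D→{L}, E→∅, F→{B, L}, H→∅, L→{D, L}; union {B, C, D, E, K, L}; ε-closure = {B, C, D, E, H, K, L}.
The final set {B, C, D, E, H, K, L} contains the accepting states D, L.

Yes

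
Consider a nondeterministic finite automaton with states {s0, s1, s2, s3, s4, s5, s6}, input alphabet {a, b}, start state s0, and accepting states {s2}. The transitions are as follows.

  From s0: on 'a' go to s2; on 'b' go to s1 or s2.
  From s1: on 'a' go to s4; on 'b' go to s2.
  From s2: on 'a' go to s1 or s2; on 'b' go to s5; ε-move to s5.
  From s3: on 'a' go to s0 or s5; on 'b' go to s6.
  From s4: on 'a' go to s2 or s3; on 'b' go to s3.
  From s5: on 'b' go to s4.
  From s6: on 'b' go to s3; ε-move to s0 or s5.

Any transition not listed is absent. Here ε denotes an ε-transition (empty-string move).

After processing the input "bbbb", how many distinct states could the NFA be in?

5

Start in {s0}.
Read 'b': {s0} → {s1, s2, s5}.
Read 'b': {s1, s2, s5} → {s2, s4, s5}.
Read 'b': {s2, s4, s5} → {s3, s4, s5}.
Read 'b': {s3, s4, s5} → {s0, s3, s4, s5, s6}.
That set has 5 states.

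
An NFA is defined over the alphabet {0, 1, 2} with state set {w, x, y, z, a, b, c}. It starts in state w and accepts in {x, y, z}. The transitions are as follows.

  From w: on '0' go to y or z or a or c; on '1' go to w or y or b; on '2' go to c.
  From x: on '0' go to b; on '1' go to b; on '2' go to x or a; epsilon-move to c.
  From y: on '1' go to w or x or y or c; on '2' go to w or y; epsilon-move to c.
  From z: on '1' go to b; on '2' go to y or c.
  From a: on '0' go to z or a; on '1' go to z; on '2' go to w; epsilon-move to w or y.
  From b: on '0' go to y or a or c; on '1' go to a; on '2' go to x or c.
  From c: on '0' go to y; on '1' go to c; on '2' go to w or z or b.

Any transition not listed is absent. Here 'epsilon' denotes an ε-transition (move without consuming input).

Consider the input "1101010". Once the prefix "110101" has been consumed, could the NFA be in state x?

Start in {w}.
Read '1': {w} → {w, y, b, c}.
Read '1': {w, y, b, c} → {w, x, y, a, b, c}.
Read '0': {w, x, y, a, b, c} → {w, y, z, a, b, c}.
Read '1': {w, y, z, a, b, c} → {w, x, y, z, a, b, c}.
Read '0': {w, x, y, z, a, b, c} → {w, y, z, a, b, c}.
Read '1': {w, y, z, a, b, c} → {w, x, y, z, a, b, c}.
State x is in {w, x, y, z, a, b, c}.

Yes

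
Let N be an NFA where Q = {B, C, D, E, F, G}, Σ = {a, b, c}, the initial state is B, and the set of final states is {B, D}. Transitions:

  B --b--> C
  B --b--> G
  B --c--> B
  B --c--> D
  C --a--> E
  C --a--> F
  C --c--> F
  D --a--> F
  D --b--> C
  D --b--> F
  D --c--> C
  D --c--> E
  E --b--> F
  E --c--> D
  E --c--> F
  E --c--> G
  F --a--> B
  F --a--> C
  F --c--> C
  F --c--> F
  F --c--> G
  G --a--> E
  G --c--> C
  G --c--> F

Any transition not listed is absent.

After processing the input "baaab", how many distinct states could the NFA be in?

1

Start in {B}.
Read 'b': {B} → {C, G}.
Read 'a': {C, G} → {E, F}.
Read 'a': {E, F} → {B, C}.
Read 'a': {B, C} → {E, F}.
Read 'b': {E, F} → {F}.
That set has 1 state.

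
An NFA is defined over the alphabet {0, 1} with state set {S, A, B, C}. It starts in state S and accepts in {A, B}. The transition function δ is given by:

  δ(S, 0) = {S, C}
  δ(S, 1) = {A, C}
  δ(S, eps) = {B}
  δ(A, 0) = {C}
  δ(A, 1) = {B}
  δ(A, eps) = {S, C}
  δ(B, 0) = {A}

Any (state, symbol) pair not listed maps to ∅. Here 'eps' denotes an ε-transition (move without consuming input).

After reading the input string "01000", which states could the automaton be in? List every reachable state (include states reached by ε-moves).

Start: ε-closure({S}) = {S, B}.
Read '0': S→{S, C}, B→{A}; union {S, A, C}; ε-closure = {S, A, B, C}.
Read '1': S→{A, C}, A→{B}, B→∅, C→∅; union {A, B, C}; ε-closure = {S, A, B, C}.
Read '0': S→{S, C}, A→{C}, B→{A}, C→∅; union {S, A, C}; ε-closure = {S, A, B, C}.
Read '0': S→{S, C}, A→{C}, B→{A}, C→∅; union {S, A, C}; ε-closure = {S, A, B, C}.
Read '0': S→{S, C}, A→{C}, B→{A}, C→∅; union {S, A, C}; ε-closure = {S, A, B, C}.

{S, A, B, C}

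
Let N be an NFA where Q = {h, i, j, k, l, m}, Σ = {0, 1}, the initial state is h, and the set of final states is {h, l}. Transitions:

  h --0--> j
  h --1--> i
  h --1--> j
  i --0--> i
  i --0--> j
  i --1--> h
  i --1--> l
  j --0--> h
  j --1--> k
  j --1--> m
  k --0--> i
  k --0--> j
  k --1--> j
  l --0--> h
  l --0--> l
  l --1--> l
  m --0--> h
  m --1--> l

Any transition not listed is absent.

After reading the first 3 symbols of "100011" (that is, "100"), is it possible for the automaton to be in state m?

No

Start in {h}.
Read '1': h→{i, j}; now {i, j}.
Read '0': i→{i, j}, j→{h}; now {h, i, j}.
Read '0': h→{j}, i→{i, j}, j→{h}; now {h, i, j}.
State m is not in {h, i, j}.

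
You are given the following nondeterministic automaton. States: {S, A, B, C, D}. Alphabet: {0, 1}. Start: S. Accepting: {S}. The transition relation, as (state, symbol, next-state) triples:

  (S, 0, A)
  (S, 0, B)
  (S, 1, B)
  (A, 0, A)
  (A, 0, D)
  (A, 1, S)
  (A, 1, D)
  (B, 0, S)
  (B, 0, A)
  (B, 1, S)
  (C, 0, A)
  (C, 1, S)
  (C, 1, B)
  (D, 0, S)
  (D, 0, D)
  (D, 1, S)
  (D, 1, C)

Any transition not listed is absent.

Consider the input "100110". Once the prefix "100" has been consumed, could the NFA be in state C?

Start in {S}.
Read '1': S→{B}; now {B}.
Read '0': B→{S, A}; now {S, A}.
Read '0': S→{A, B}, A→{A, D}; now {A, B, D}.
State C is not in {A, B, D}.

No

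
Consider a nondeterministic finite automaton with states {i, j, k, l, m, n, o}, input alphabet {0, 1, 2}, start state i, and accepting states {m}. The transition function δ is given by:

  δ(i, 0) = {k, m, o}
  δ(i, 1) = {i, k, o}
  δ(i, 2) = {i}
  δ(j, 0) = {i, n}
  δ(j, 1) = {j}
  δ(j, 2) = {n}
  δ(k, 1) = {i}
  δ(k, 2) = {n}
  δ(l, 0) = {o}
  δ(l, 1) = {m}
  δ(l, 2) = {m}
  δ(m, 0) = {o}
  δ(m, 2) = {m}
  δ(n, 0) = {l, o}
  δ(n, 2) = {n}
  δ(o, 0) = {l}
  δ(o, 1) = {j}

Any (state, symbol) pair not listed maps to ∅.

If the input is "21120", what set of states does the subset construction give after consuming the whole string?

Start in {i}.
Read '2': {i} → {i}.
Read '1': {i} → {i, k, o}.
Read '1': {i, k, o} → {i, j, k, o}.
Read '2': {i, j, k, o} → {i, n}.
Read '0': {i, n} → {k, l, m, o}.

{k, l, m, o}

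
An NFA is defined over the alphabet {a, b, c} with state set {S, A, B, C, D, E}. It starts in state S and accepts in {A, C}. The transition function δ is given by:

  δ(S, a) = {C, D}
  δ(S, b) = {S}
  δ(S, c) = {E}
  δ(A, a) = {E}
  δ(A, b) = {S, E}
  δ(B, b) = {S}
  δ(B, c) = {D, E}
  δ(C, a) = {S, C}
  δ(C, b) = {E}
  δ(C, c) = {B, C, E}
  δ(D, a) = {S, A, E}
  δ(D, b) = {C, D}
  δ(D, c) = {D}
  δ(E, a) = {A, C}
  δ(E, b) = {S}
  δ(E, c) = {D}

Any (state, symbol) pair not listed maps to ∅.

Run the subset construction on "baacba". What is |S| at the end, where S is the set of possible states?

5

Start in {S}.
Read 'b': S→{S}; now {S}.
Read 'a': S→{C, D}; now {C, D}.
Read 'a': C→{S, C}, D→{S, A, E}; now {S, A, C, E}.
Read 'c': S→{E}, A→∅, C→{B, C, E}, E→{D}; now {B, C, D, E}.
Read 'b': B→{S}, C→{E}, D→{C, D}, E→{S}; now {S, C, D, E}.
Read 'a': S→{C, D}, C→{S, C}, D→{S, A, E}, E→{A, C}; now {S, A, C, D, E}.
That set has 5 states.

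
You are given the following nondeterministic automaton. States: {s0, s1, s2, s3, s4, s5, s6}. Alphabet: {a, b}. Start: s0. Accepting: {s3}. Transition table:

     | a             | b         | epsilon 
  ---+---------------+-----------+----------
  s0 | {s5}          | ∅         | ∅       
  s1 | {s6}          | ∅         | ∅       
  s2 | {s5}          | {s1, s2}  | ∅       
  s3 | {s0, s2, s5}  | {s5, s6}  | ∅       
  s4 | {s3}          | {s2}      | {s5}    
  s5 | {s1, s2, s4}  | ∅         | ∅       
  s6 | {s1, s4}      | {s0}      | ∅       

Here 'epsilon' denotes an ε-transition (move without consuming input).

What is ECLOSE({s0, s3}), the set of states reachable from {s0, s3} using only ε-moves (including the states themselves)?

Begin with {s0, s3}.
No ε-moves leave this set, so the closure equals the set itself.

{s0, s3}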